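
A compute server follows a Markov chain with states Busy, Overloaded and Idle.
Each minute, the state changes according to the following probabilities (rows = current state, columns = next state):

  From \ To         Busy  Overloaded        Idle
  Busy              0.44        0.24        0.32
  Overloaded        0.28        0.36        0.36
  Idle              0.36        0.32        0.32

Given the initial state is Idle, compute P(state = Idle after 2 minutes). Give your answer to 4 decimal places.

Sum over the intermediate state after 1 minute:
P = P(Idle→Busy)·P(Busy→Idle) + P(Idle→Overloaded)·P(Overloaded→Idle) + P(Idle→Idle)·P(Idle→Idle)
  = 0.36×0.32 + 0.32×0.36 + 0.32×0.32
  = 0.1152 + 0.1152 + 0.1024 = 0.3328

0.3328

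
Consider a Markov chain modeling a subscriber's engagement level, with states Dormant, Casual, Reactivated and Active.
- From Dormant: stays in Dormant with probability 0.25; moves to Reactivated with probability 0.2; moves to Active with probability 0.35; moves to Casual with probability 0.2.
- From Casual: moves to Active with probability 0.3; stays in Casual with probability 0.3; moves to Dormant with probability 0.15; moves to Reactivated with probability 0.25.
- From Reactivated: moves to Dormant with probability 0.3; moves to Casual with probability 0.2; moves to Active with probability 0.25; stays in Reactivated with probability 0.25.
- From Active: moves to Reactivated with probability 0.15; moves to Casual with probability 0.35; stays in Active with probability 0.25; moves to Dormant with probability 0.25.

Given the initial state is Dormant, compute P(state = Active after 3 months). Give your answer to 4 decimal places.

Propagate the distribution vector 3 months from Dormant.
After 0 months: (1.0000, 0.0000, 0.0000, 0.0000)
After 1 month: (0.2500, 0.2000, 0.2000, 0.3500)
After 2 months: (0.2400, 0.2725, 0.2025, 0.2850)
After 3 months: (0.2329, 0.2700, 0.2095, 0.2876)
P(in Active after 3 months) = 0.2876

0.2876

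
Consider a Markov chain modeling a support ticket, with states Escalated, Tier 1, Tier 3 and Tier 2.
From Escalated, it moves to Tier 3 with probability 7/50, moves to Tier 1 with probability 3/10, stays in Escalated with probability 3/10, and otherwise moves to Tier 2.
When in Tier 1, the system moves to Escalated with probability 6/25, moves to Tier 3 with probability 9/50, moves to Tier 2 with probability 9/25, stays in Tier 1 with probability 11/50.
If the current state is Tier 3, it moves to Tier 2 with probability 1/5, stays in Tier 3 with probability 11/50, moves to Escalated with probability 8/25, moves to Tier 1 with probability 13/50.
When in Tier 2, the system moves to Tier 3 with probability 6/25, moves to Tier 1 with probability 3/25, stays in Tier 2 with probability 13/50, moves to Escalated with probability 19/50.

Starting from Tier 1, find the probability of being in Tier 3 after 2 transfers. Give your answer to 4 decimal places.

0.1992

Propagate the distribution vector 2 transfers from Tier 1.
After 0 transfers: (0.0000, 1.0000, 0.0000, 0.0000)
After 1 transfer: (0.2400, 0.2200, 0.1800, 0.3600)
After 2 transfers: (0.3192, 0.2104, 0.1992, 0.2712)
P(in Tier 3 after 2 transfers) = 0.1992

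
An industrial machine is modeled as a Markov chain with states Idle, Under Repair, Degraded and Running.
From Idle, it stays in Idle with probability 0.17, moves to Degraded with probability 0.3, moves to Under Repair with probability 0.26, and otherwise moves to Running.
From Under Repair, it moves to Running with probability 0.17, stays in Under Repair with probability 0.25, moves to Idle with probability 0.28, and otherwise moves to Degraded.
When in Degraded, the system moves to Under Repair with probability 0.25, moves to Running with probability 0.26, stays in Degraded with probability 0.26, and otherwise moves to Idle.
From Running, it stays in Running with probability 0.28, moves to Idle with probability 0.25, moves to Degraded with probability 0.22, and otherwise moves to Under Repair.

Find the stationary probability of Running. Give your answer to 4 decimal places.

0.2445

Let the stationary distribution be π with π = πP and π_1 + π_2 + π_3 + π_4 = 1.
π_1 = 0.17·π_1 + 0.28·π_2 + 0.23·π_3 + 0.25·π_4
π_2 = 0.26·π_1 + 0.25·π_2 + 0.25·π_3 + 0.25·π_4
π_3 = 0.3·π_1 + 0.3·π_2 + 0.26·π_3 + 0.22·π_4
Solving with the normalization constraint gives π = (0.2335, 0.2523, 0.2697, 0.2445).
So the stationary probability of Running is 0.2445.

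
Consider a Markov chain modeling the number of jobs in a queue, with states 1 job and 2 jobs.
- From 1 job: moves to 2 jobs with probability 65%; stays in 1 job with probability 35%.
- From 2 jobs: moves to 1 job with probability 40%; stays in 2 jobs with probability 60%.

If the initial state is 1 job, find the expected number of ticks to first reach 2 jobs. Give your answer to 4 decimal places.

1.5385

Let t(s) be the expected number of ticks to first reach 2 jobs from state s, with t(2 jobs) = 0. Conditioning on the first tick:
t(1 job) = 1 + 0.35·t(1 job)
Solving: t(1 job) = 1.5385.
Expected ticks from 1 job to 2 jobs: 1.5385.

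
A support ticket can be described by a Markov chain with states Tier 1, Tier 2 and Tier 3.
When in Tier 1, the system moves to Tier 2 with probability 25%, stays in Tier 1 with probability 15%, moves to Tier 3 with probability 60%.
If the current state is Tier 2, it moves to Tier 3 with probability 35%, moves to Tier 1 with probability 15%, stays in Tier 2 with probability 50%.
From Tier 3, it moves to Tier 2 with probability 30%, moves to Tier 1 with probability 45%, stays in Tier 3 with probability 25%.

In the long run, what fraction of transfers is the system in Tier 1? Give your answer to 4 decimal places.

0.2634

Let the stationary distribution be π with π = πP and π_1 + π_2 + π_3 = 1.
π_1 = 0.15·π_1 + 0.15·π_2 + 0.45·π_3
π_2 = 0.25·π_1 + 0.5·π_2 + 0.3·π_3
Solving with the normalization constraint gives π = (0.2634, 0.3585, 0.3780).
So the stationary probability of Tier 1 is 0.2634.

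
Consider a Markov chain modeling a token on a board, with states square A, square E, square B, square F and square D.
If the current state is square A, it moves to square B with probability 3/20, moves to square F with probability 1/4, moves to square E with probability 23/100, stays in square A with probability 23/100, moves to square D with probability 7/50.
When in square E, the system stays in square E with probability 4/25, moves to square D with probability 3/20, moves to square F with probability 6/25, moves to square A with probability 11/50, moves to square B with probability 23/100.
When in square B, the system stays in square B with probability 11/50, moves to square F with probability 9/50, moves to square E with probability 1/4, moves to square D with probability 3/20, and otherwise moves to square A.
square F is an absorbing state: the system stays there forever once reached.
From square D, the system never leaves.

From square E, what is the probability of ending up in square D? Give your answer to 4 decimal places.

Let h(s) be the probability of absorption at square D starting from transient state s. Then h(square D) = 1 and h(square F) = 0. By first-step analysis:
h(square A) = 0.23·h(square A) + 0.23·h(square E) + 0.15·h(square B) + 0.25·0 + 0.14·1
h(square E) = 0.22·h(square A) + 0.16·h(square E) + 0.23·h(square B) + 0.24·0 + 0.15·1
h(square B) = 0.2·h(square A) + 0.25·h(square E) + 0.22·h(square B) + 0.18·0 + 0.15·1
Solving: h(square A) = 0.3797, h(square E) = 0.3917, h(square B) = 0.4152.
Starting from square E, the probability is 0.3917.

0.3917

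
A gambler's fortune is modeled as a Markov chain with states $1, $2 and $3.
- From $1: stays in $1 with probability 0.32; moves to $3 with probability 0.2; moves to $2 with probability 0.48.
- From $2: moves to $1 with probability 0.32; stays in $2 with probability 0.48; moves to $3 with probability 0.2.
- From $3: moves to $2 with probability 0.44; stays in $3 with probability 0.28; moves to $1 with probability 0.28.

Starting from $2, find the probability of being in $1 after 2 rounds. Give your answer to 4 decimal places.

0.3120

Sum over the intermediate state after 1 round:
P = P($2→$1)·P($1→$1) + P($2→$2)·P($2→$1) + P($2→$3)·P($3→$1)
  = 0.32×0.32 + 0.48×0.32 + 0.2×0.28
  = 0.1024 + 0.1536 + 0.0560 = 0.3120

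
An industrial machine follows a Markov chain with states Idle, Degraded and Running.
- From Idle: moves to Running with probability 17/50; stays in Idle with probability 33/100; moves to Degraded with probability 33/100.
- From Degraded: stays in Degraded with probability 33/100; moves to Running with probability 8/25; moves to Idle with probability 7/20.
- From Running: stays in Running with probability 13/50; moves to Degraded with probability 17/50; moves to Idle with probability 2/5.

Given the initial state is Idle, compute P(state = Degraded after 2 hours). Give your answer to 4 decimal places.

0.3334

Sum over the intermediate state after 1 hour:
P = P(Idle→Idle)·P(Idle→Degraded) + P(Idle→Degraded)·P(Degraded→Degraded) + P(Idle→Running)·P(Running→Degraded)
  = 0.33×0.33 + 0.33×0.33 + 0.34×0.34
  = 0.1089 + 0.1089 + 0.1156 = 0.3334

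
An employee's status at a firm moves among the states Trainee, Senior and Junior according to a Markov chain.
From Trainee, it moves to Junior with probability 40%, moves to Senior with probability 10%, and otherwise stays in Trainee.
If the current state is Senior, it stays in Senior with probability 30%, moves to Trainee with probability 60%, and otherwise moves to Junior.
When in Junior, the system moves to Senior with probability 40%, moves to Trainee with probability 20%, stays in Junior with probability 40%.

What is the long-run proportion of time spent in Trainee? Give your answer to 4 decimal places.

0.4270

Let the stationary distribution be π with π = πP and π_1 + π_2 + π_3 = 1.
π_1 = 0.5·π_1 + 0.6·π_2 + 0.2·π_3
π_2 = 0.1·π_1 + 0.3·π_2 + 0.4·π_3
Solving with the normalization constraint gives π = (0.4270, 0.2472, 0.3258).
So the stationary probability of Trainee is 0.4270.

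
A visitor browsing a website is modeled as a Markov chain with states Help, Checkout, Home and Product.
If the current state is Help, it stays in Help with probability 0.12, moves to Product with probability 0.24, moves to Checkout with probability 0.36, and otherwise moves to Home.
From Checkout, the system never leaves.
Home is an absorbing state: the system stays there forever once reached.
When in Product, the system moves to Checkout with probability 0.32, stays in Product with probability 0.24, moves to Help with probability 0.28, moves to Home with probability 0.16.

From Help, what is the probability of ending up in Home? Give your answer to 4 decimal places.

0.4176

Let h(s) be the probability of absorption at Home starting from transient state s. Then h(Home) = 1 and h(Checkout) = 0. By first-step analysis:
h(Help) = 0.12·h(Help) + 0.36·0 + 0.28·1 + 0.24·h(Product)
h(Product) = 0.28·h(Help) + 0.32·0 + 0.16·1 + 0.24·h(Product)
Solving: h(Help) = 0.4176, h(Product) = 0.3644.
Starting from Help, the probability is 0.4176.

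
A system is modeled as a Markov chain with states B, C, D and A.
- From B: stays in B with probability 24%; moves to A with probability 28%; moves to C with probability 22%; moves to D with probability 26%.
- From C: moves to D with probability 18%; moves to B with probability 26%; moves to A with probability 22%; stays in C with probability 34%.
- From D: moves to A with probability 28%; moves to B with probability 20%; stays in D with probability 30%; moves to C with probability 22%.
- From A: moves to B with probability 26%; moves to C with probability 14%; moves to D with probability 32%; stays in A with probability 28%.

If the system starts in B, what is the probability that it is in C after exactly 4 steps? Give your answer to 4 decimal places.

0.2257

Propagate the distribution vector 4 steps from B.
After 0 steps: (1.0000, 0.0000, 0.0000, 0.0000)
After 1 step: (0.2400, 0.2200, 0.2600, 0.2800)
After 2 steps: (0.2396, 0.2240, 0.2696, 0.2668)
After 3 steps: (0.2390, 0.2255, 0.2689, 0.2666)
After 4 steps: (0.2391, 0.2257, 0.2687, 0.2665)
P(in C after 4 steps) = 0.2257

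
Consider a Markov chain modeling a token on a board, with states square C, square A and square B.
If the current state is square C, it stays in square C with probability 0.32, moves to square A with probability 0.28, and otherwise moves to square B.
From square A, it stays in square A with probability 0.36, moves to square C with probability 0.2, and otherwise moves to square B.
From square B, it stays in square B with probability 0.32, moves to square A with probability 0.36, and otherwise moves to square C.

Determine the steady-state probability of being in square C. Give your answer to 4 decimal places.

Let the stationary distribution be π with π = πP and π_1 + π_2 + π_3 = 1.
π_1 = 0.32·π_1 + 0.2·π_2 + 0.32·π_3
π_2 = 0.28·π_1 + 0.36·π_2 + 0.36·π_3
Solving with the normalization constraint gives π = (0.2795, 0.3376, 0.3829).
So the stationary probability of square C is 0.2795.

0.2795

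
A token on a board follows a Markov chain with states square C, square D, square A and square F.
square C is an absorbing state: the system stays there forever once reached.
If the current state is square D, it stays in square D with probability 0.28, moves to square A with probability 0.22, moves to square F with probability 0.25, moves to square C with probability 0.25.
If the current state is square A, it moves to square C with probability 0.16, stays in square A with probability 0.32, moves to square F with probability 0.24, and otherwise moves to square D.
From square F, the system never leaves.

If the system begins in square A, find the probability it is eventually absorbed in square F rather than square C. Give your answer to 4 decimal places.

Let h(s) be the probability of absorption at square F starting from transient state s. Then h(square F) = 1 and h(square C) = 0. By first-step analysis:
h(square D) = 0.25·0 + 0.28·h(square D) + 0.22·h(square A) + 0.25·1
h(square A) = 0.16·0 + 0.28·h(square D) + 0.32·h(square A) + 0.24·1
Solving: h(square D) = 0.5206, h(square A) = 0.5673.
Starting from square A, the probability is 0.5673.

0.5673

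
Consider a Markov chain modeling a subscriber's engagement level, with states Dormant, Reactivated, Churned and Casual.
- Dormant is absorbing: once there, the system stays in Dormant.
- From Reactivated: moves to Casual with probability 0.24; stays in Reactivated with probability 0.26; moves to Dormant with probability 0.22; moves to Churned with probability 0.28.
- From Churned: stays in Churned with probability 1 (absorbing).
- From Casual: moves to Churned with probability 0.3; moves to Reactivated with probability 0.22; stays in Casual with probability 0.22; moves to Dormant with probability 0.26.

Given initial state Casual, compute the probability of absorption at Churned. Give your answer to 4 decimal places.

0.5408

Let h(s) be the probability of absorption at Churned starting from transient state s. Then h(Churned) = 1 and h(Dormant) = 0. By first-step analysis:
h(Reactivated) = 0.22·0 + 0.26·h(Reactivated) + 0.28·1 + 0.24·h(Casual)
h(Casual) = 0.26·0 + 0.22·h(Reactivated) + 0.3·1 + 0.22·h(Casual)
Solving: h(Reactivated) = 0.5538, h(Casual) = 0.5408.
Starting from Casual, the probability is 0.5408.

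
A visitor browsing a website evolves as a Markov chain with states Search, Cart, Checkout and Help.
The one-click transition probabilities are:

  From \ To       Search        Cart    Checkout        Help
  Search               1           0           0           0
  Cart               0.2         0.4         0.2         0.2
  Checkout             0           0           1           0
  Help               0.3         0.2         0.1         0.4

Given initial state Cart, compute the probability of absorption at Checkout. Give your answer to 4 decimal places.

0.4375

Let h(s) be the probability of absorption at Checkout starting from transient state s. Then h(Checkout) = 1 and h(Search) = 0. By first-step analysis:
h(Cart) = 0.2·0 + 0.4·h(Cart) + 0.2·1 + 0.2·h(Help)
h(Help) = 0.3·0 + 0.2·h(Cart) + 0.1·1 + 0.4·h(Help)
Solving: h(Cart) = 0.4375, h(Help) = 0.3125.
Starting from Cart, the probability is 0.4375.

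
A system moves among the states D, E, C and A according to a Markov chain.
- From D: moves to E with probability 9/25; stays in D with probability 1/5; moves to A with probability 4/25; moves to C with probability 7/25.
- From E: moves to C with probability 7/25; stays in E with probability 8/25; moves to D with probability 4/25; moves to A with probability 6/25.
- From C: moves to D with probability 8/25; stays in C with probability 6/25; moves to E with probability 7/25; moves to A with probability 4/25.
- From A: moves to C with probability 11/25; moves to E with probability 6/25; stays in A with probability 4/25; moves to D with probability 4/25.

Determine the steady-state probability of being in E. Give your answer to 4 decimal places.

0.3020

Let the stationary distribution be π with π = πP and π_1 + π_2 + π_3 + π_4 = 1.
π_1 = 0.2·π_1 + 0.16·π_2 + 0.32·π_3 + 0.16·π_4
π_2 = 0.36·π_1 + 0.32·π_2 + 0.28·π_3 + 0.24·π_4
π_3 = 0.28·π_1 + 0.28·π_2 + 0.24·π_3 + 0.44·π_4
Solving with the normalization constraint gives π = (0.2163, 0.3020, 0.2976, 0.1842).
So the stationary probability of E is 0.3020.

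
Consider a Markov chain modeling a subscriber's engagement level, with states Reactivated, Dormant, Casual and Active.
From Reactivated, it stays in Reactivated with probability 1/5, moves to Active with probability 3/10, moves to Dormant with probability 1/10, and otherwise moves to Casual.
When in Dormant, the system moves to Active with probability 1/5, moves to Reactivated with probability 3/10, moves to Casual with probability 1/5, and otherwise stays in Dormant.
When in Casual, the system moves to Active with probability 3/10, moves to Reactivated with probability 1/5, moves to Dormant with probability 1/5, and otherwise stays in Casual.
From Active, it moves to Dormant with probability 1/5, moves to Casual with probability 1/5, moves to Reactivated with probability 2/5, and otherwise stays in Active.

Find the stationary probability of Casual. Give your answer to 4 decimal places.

Let the stationary distribution be π with π = πP and π_1 + π_2 + π_3 + π_4 = 1.
π_1 = 0.2·π_1 + 0.3·π_2 + 0.2·π_3 + 0.4·π_4
π_2 = 0.1·π_1 + 0.3·π_2 + 0.2·π_3 + 0.2·π_4
π_3 = 0.4·π_1 + 0.2·π_2 + 0.3·π_3 + 0.2·π_4
Solving with the normalization constraint gives π = (0.2703, 0.1922, 0.2823, 0.2553).
So the stationary probability of Casual is 0.2823.

0.2823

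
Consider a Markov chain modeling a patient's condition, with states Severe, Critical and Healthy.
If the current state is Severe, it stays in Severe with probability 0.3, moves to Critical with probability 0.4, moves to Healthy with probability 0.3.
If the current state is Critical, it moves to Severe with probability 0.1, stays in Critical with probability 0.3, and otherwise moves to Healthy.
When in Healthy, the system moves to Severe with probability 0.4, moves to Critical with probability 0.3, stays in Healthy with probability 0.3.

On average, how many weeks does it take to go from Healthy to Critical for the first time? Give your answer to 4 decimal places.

Let t(s) be the expected number of weeks to first reach Critical from state s, with t(Critical) = 0. Conditioning on the first week:
t(Severe) = 1 + 0.3·t(Severe) + 0.3·t(Healthy)
t(Healthy) = 1 + 0.4·t(Severe) + 0.3·t(Healthy)
Solving: t(Severe) = 2.7027, t(Healthy) = 2.9730.
Expected weeks from Healthy to Critical: 2.9730.

2.9730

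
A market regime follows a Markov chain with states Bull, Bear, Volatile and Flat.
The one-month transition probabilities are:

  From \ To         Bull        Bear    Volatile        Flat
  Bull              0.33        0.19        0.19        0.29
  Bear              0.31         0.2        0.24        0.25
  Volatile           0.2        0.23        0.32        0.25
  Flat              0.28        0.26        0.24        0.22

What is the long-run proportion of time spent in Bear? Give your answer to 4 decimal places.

Let the stationary distribution be π with π = πP and π_1 + π_2 + π_3 + π_4 = 1.
π_1 = 0.33·π_1 + 0.31·π_2 + 0.2·π_3 + 0.28·π_4
π_2 = 0.19·π_1 + 0.2·π_2 + 0.23·π_3 + 0.26·π_4
π_3 = 0.19·π_1 + 0.24·π_2 + 0.32·π_3 + 0.24·π_4
Solving with the normalization constraint gives π = (0.2810, 0.2198, 0.2456, 0.2536).
So the stationary probability of Bear is 0.2198.

0.2198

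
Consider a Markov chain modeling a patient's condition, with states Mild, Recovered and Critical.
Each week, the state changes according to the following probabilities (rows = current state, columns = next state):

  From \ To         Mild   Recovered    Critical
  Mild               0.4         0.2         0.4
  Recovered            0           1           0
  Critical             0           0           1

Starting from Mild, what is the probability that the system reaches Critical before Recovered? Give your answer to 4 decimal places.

0.6667

Let h(s) be the probability of absorption at Critical starting from transient state s. Then h(Critical) = 1 and h(Recovered) = 0. By first-step analysis:
h(Mild) = 0.4·h(Mild) + 0.2·0 + 0.4·1
Solving: h(Mild) = 0.6667.
Starting from Mild, the probability is 0.6667.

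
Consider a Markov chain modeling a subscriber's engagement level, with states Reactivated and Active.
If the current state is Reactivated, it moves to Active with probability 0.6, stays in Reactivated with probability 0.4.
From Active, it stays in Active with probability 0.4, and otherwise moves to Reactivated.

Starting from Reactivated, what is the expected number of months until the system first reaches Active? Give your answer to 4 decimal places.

Let t(s) be the expected number of months to first reach Active from state s, with t(Active) = 0. Conditioning on the first month:
t(Reactivated) = 1 + 0.4·t(Reactivated)
Solving: t(Reactivated) = 1.6667.
Expected months from Reactivated to Active: 1.6667.

1.6667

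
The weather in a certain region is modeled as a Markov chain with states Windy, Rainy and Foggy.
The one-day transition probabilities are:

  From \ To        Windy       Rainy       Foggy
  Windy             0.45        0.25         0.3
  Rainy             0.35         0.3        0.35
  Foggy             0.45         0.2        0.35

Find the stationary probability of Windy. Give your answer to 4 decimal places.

0.4254

Let the stationary distribution be π with π = πP and π_1 + π_2 + π_3 = 1.
π_1 = 0.45·π_1 + 0.35·π_2 + 0.45·π_3
π_2 = 0.25·π_1 + 0.3·π_2 + 0.2·π_3
Solving with the normalization constraint gives π = (0.4254, 0.2459, 0.3287).
So the stationary probability of Windy is 0.4254.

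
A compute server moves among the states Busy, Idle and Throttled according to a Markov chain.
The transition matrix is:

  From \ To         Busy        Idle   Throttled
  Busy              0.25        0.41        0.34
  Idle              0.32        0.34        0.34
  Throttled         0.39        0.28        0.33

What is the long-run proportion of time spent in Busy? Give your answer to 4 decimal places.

0.3211

Let the stationary distribution be π with π = πP and π_1 + π_2 + π_3 = 1.
π_1 = 0.25·π_1 + 0.32·π_2 + 0.39·π_3
π_2 = 0.41·π_1 + 0.34·π_2 + 0.28·π_3
Solving with the normalization constraint gives π = (0.3211, 0.3423, 0.3366).
So the stationary probability of Busy is 0.3211.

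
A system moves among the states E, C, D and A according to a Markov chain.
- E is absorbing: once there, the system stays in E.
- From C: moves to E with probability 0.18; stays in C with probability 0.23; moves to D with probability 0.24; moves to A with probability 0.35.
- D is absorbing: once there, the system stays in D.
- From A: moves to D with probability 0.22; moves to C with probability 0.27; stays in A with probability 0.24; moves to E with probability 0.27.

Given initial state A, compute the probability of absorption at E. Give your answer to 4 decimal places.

Let h(s) be the probability of absorption at E starting from transient state s. Then h(E) = 1 and h(D) = 0. By first-step analysis:
h(C) = 0.18·1 + 0.23·h(C) + 0.24·0 + 0.35·h(A)
h(A) = 0.27·1 + 0.27·h(C) + 0.22·0 + 0.24·h(A)
Solving: h(C) = 0.4714, h(A) = 0.5227.
Starting from A, the probability is 0.5227.

0.5227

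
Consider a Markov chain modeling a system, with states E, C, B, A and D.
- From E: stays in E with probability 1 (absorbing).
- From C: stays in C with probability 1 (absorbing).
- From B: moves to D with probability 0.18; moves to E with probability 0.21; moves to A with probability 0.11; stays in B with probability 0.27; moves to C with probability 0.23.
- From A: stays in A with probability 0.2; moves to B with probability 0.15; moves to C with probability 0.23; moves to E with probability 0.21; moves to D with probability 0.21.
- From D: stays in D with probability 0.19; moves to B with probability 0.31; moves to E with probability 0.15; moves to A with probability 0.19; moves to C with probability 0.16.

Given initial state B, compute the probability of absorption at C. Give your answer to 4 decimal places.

0.5218

Let h(s) be the probability of absorption at C starting from transient state s. Then h(C) = 1 and h(E) = 0. By first-step analysis:
h(B) = 0.21·0 + 0.23·1 + 0.27·h(B) + 0.11·h(A) + 0.18·h(D)
h(A) = 0.21·0 + 0.23·1 + 0.15·h(B) + 0.2·h(A) + 0.21·h(D)
h(D) = 0.15·0 + 0.16·1 + 0.31·h(B) + 0.19·h(A) + 0.19·h(D)
Solving: h(B) = 0.5218, h(A) = 0.5217, h(D) = 0.5196.
Starting from B, the probability is 0.5218.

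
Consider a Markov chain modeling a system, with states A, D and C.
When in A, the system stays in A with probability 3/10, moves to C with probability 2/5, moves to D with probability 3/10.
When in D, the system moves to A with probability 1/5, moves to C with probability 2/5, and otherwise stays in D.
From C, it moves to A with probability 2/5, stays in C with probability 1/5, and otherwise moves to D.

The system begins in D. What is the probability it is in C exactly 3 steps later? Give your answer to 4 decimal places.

Propagate the distribution vector 3 steps from D.
After 0 steps: (0.0000, 1.0000, 0.0000)
After 1 step: (0.2000, 0.4000, 0.4000)
After 2 steps: (0.3000, 0.3800, 0.3200)
After 3 steps: (0.2940, 0.3700, 0.3360)
P(in C after 3 steps) = 0.3360

0.3360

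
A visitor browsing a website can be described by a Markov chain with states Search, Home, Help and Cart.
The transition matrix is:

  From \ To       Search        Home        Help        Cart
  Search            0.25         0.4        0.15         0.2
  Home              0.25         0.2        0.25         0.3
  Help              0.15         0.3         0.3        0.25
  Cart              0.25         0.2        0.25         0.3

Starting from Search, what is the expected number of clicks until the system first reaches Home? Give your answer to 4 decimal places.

3.0040

Let t(s) be the expected number of clicks to first reach Home from state s, with t(Home) = 0. Conditioning on the first click:
t(Search) = 1 + 0.25·t(Search) + 0.15·t(Help) + 0.2·t(Cart)
t(Help) = 1 + 0.15·t(Search) + 0.3·t(Help) + 0.25·t(Cart)
t(Cart) = 1 + 0.25·t(Search) + 0.25·t(Help) + 0.3·t(Cart)
Solving: t(Search) = 3.0040, t(Help) = 3.3992, t(Cart) = 3.7154.
Expected clicks from Search to Home: 3.0040.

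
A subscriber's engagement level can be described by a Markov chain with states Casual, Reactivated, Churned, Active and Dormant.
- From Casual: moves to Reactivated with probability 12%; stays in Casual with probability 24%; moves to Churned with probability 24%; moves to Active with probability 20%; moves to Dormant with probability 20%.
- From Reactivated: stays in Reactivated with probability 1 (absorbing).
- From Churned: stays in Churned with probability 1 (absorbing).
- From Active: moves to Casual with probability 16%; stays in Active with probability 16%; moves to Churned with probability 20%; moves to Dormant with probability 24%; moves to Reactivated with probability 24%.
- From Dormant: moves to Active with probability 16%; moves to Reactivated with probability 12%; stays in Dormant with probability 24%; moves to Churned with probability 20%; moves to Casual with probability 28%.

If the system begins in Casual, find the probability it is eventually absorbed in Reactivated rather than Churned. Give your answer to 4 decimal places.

0.3881

Let h(s) be the probability of absorption at Reactivated starting from transient state s. Then h(Reactivated) = 1 and h(Churned) = 0. By first-step analysis:
h(Casual) = 0.24·h(Casual) + 0.12·1 + 0.24·0 + 0.2·h(Active) + 0.2·h(Dormant)
h(Active) = 0.16·h(Casual) + 0.24·1 + 0.2·0 + 0.16·h(Active) + 0.24·h(Dormant)
h(Dormant) = 0.28·h(Casual) + 0.12·1 + 0.2·0 + 0.16·h(Active) + 0.24·h(Dormant)
Solving: h(Casual) = 0.3881, h(Active) = 0.4741, h(Dormant) = 0.4007.
Starting from Casual, the probability is 0.3881.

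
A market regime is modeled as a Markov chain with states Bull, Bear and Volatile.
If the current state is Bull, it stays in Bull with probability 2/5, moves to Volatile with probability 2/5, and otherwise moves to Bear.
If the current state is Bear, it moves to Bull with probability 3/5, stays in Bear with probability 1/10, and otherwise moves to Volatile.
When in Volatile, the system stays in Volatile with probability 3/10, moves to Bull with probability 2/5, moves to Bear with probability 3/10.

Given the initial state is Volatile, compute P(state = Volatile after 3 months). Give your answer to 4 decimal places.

Propagate the distribution vector 3 months from Volatile.
After 0 months: (0.0000, 0.0000, 1.0000)
After 1 month: (0.4000, 0.3000, 0.3000)
After 2 months: (0.4600, 0.2000, 0.3400)
After 3 months: (0.4400, 0.2140, 0.3460)
P(in Volatile after 3 months) = 0.3460

0.3460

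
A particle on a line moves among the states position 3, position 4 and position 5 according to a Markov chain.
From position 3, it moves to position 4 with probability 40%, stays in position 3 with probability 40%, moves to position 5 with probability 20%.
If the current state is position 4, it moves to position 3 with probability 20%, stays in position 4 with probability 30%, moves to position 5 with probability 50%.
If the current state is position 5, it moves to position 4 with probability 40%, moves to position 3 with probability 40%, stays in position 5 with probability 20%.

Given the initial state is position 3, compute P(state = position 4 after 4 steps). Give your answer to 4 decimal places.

Propagate the distribution vector 4 steps from position 3.
After 0 steps: (1.0000, 0.0000, 0.0000)
After 1 step: (0.4000, 0.4000, 0.2000)
After 2 steps: (0.3200, 0.3600, 0.3200)
After 3 steps: (0.3280, 0.3640, 0.3080)
After 4 steps: (0.3272, 0.3636, 0.3092)
P(in position 4 after 4 steps) = 0.3636

0.3636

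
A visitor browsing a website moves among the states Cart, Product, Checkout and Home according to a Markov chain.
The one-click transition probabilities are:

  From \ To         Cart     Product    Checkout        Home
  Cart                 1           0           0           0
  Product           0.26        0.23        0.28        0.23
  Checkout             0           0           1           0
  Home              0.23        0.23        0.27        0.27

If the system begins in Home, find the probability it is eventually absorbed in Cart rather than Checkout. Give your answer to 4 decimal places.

0.4652

Let h(s) be the probability of absorption at Cart starting from transient state s. Then h(Cart) = 1 and h(Checkout) = 0. By first-step analysis:
h(Product) = 0.26·1 + 0.23·h(Product) + 0.28·0 + 0.23·h(Home)
h(Home) = 0.23·1 + 0.23·h(Product) + 0.27·0 + 0.27·h(Home)
Solving: h(Product) = 0.4766, h(Home) = 0.4652.
Starting from Home, the probability is 0.4652.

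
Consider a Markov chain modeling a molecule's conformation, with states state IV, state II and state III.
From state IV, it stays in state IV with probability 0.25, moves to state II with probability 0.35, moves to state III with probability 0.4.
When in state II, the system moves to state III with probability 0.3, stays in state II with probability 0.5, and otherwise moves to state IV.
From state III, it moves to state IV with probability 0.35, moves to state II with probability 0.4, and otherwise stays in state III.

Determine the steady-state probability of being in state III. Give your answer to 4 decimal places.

0.3104

Let the stationary distribution be π with π = πP and π_1 + π_2 + π_3 = 1.
π_1 = 0.25·π_1 + 0.2·π_2 + 0.35·π_3
π_2 = 0.35·π_1 + 0.5·π_2 + 0.4·π_3
Solving with the normalization constraint gives π = (0.2595, 0.4300, 0.3104).
So the stationary probability of state III is 0.3104.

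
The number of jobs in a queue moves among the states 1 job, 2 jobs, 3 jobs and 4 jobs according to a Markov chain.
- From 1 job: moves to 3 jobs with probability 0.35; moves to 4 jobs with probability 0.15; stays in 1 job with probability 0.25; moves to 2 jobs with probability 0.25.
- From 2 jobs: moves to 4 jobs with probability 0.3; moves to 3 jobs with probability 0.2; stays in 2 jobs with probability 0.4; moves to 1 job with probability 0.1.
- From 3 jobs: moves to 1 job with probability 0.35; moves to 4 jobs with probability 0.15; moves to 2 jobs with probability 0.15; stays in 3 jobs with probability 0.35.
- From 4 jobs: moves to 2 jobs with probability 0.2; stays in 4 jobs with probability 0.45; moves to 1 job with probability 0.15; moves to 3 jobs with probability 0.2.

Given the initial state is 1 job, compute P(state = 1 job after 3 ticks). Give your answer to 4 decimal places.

Propagate the distribution vector 3 ticks from 1 job.
After 0 ticks: (1.0000, 0.0000, 0.0000, 0.0000)
After 1 tick: (0.2500, 0.2500, 0.3500, 0.1500)
After 2 ticks: (0.2325, 0.2450, 0.2900, 0.2325)
After 3 ticks: (0.2190, 0.2461, 0.2784, 0.2565)
P(in 1 job after 3 ticks) = 0.2190

0.2190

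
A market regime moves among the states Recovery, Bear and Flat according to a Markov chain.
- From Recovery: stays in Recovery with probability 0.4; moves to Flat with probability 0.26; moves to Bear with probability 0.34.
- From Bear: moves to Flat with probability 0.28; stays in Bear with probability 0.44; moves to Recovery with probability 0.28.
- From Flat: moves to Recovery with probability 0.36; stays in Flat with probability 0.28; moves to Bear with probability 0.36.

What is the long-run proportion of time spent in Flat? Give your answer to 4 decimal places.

Let the stationary distribution be π with π = πP and π_1 + π_2 + π_3 = 1.
π_1 = 0.4·π_1 + 0.28·π_2 + 0.36·π_3
π_2 = 0.34·π_1 + 0.44·π_2 + 0.36·π_3
Solving with the normalization constraint gives π = (0.3430, 0.3838, 0.2731).
So the stationary probability of Flat is 0.2731.

0.2731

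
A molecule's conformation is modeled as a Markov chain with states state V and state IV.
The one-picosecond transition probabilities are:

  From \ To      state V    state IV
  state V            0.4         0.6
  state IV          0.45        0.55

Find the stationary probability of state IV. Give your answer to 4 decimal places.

0.5714

Let the stationary distribution be π with π = πP and π_1 + π_2 = 1.
π_1 = 0.4·π_1 + 0.45·π_2
Solving with the normalization constraint gives π = (0.4286, 0.5714).
So the stationary probability of state IV is 0.5714.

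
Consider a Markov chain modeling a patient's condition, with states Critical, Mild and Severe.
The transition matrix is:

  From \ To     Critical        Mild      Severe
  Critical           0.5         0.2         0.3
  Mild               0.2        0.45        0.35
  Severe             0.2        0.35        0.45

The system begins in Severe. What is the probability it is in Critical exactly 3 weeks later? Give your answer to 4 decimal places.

0.2780

Propagate the distribution vector 3 weeks from Severe.
After 0 weeks: (0.0000, 0.0000, 1.0000)
After 1 week: (0.2000, 0.3500, 0.4500)
After 2 weeks: (0.2600, 0.3550, 0.3850)
After 3 weeks: (0.2780, 0.3465, 0.3755)
P(in Critical after 3 weeks) = 0.2780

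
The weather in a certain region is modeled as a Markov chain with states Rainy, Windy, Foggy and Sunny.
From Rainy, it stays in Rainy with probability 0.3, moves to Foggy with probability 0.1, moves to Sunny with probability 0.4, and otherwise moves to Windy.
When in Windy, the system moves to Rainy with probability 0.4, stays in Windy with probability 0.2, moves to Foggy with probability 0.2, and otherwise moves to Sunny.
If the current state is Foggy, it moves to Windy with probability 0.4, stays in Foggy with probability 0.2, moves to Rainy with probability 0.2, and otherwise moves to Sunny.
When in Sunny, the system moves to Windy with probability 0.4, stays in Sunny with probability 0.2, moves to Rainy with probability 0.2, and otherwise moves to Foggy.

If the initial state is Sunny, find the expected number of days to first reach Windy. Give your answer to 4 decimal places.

2.8125

Let t(s) be the expected number of days to first reach Windy from state s, with t(Windy) = 0. Conditioning on the first day:
t(Rainy) = 1 + 0.3·t(Rainy) + 0.1·t(Foggy) + 0.4·t(Sunny)
t(Foggy) = 1 + 0.2·t(Rainy) + 0.2·t(Foggy) + 0.2·t(Sunny)
t(Sunny) = 1 + 0.2·t(Rainy) + 0.2·t(Foggy) + 0.2·t(Sunny)
Solving: t(Rainy) = 3.4375, t(Foggy) = 2.8125, t(Sunny) = 2.8125.
Expected days from Sunny to Windy: 2.8125.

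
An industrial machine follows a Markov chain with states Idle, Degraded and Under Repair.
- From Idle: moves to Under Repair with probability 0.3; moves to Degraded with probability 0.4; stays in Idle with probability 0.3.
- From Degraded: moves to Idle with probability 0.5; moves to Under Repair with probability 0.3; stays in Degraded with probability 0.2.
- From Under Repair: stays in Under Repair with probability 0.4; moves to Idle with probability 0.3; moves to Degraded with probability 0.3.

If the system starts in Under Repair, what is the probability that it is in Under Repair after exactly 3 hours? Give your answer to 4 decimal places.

0.3340

Propagate the distribution vector 3 hours from Under Repair.
After 0 hours: (0.0000, 0.0000, 1.0000)
After 1 hour: (0.3000, 0.3000, 0.4000)
After 2 hours: (0.3600, 0.3000, 0.3400)
After 3 hours: (0.3600, 0.3060, 0.3340)
P(in Under Repair after 3 hours) = 0.3340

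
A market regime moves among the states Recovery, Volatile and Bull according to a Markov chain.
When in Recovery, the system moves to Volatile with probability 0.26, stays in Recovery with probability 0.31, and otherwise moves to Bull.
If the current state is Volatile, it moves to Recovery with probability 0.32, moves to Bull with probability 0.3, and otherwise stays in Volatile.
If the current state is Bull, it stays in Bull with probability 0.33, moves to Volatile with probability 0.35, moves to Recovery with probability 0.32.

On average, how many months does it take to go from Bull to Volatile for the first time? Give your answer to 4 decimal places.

3.1106

Let t(s) be the expected number of months to first reach Volatile from state s, with t(Volatile) = 0. Conditioning on the first month:
t(Recovery) = 1 + 0.31·t(Recovery) + 0.43·t(Bull)
t(Bull) = 1 + 0.32·t(Recovery) + 0.33·t(Bull)
Solving: t(Recovery) = 3.3877, t(Bull) = 3.1106.
Expected months from Bull to Volatile: 3.1106.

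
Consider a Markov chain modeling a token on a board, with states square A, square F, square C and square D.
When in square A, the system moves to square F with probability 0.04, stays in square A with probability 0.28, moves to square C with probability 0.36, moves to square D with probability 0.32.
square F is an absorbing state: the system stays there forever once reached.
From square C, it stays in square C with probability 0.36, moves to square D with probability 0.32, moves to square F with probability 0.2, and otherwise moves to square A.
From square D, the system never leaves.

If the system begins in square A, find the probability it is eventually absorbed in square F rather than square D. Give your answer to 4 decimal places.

Let h(s) be the probability of absorption at square F starting from transient state s. Then h(square F) = 1 and h(square D) = 0. By first-step analysis:
h(square A) = 0.28·h(square A) + 0.04·1 + 0.36·h(square C) + 0.32·0
h(square C) = 0.12·h(square A) + 0.2·1 + 0.36·h(square C) + 0.32·0
Solving: h(square A) = 0.2337, h(square C) = 0.3563.
Starting from square A, the probability is 0.2337.

0.2337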